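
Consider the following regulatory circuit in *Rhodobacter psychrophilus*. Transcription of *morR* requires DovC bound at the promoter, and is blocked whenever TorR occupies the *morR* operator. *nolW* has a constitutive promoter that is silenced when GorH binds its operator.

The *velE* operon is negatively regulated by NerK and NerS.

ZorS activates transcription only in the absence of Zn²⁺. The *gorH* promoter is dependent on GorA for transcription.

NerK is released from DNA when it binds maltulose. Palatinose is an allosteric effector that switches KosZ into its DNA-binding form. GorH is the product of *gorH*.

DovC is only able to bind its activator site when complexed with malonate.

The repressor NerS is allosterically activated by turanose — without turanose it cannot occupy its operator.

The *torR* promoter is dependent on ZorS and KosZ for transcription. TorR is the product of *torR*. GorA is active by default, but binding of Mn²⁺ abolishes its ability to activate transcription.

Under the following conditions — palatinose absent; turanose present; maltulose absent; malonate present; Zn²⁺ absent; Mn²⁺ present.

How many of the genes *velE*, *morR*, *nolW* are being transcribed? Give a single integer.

2

Maltulose is absent, so NerK is active.
Turanose is present, so NerS is active.
With repressor NerK bound, *velE* is not transcribed.
→ *velE* is OFF.
Zn²⁺ is absent, so ZorS is active.
Palatinose is absent, so KosZ is inactive.
Required activator KosZ is absent, so *torR* is not transcribed.
So TorR is not produced.
Malonate is present, so DovC is active.
No repressor is bound and DovC is active, so *morR* is transcribed.
→ *morR* is ON.
Mn²⁺ is present, so GorA is inactive.
Required activator GorA is absent, so *gorH* is not transcribed.
So GorH is not produced.
With no repressor bound, *nolW* is transcribed.
→ *nolW* is ON.
2 of the 3 genes are transcribed.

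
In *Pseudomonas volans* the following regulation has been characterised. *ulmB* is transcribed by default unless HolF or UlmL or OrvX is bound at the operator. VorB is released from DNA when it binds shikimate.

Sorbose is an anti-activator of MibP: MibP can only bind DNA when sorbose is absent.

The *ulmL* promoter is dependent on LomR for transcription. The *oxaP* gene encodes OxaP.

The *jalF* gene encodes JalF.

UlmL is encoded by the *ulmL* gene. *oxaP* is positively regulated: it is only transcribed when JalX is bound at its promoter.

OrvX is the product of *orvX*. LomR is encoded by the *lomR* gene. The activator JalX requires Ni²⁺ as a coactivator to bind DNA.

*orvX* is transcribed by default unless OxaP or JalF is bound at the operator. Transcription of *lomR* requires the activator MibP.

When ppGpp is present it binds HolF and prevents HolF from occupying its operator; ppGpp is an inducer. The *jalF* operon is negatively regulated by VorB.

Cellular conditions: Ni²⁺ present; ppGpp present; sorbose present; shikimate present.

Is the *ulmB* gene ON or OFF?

ppGpp is present, so HolF is inactive.
Sorbose is present, so MibP is inactive.
Required activator MibP is absent, so *lomR* is not transcribed.
So LomR is not produced.
Required activator LomR is absent, so *ulmL* is not transcribed.
So UlmL is not produced.
Ni²⁺ is present, so JalX is active.
No repressor is bound and JalX is active, so *oxaP* is transcribed.
So OxaP is produced and active.
Shikimate is present, so VorB is inactive.
With no repressor bound, *jalF* is transcribed.
So JalF is produced and active.
With repressor OxaP bound, *orvX* is not transcribed.
So OrvX is not produced.
With no repressor bound, *ulmB* is transcribed.

ON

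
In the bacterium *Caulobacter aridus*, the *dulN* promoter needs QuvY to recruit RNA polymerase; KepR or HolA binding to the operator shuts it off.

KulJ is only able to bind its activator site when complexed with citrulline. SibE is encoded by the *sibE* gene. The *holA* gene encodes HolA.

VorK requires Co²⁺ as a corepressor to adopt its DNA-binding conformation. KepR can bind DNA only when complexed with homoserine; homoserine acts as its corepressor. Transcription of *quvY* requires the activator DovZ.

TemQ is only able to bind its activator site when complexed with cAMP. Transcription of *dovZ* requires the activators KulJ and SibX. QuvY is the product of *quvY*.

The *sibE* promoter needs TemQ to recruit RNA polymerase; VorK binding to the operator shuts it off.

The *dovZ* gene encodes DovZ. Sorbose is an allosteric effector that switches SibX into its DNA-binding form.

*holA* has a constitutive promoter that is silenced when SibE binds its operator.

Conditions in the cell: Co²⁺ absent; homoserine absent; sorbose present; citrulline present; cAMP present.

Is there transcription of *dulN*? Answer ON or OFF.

Citrulline is present, so KulJ is active.
Sorbose is present, so SibX is active.
No repressor is bound and KulJ and SibX are active, so *dovZ* is transcribed.
So DovZ is produced and active.
No repressor is bound and DovZ is active, so *quvY* is transcribed.
So QuvY is produced and active.
Homoserine is absent, so KepR is inactive.
cAMP is present, so TemQ is active.
Co²⁺ is absent, so VorK is inactive.
No repressor is bound and TemQ is active, so *sibE* is transcribed.
So SibE is produced and active.
With repressor SibE bound, *holA* is not transcribed.
So HolA is not produced.
No repressor is bound and QuvY is active, so *dulN* is transcribed.

ON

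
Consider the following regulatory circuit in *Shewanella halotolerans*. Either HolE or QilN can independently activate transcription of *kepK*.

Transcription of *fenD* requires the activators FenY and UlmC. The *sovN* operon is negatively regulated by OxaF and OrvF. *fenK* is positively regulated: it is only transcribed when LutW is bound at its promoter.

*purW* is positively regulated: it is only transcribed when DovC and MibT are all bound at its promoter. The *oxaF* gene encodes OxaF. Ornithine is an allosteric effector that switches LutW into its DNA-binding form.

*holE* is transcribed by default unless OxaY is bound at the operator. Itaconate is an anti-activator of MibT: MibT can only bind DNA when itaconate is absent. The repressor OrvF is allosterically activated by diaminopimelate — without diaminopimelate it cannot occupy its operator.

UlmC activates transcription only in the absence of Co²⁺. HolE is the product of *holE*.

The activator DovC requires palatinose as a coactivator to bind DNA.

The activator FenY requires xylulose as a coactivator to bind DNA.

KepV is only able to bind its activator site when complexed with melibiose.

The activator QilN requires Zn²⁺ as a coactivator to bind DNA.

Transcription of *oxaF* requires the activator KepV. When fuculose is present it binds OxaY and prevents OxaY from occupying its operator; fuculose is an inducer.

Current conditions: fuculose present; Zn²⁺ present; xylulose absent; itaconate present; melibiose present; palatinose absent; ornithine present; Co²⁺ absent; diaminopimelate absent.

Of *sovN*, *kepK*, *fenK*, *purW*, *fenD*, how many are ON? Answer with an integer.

Melibiose is present, so KepV is active.
No repressor is bound and KepV is active, so *oxaF* is transcribed.
So OxaF is produced and active.
Diaminopimelate is absent, so OrvF is inactive.
With repressor OxaF bound, *sovN* is not transcribed.
→ *sovN* is OFF.
Fuculose is present, so OxaY is inactive.
With no repressor bound, *holE* is transcribed.
So HolE is produced and active.
Zn²⁺ is present, so QilN is active.
Activator HolE is present, so *kepK* is transcribed.
→ *kepK* is ON.
Ornithine is present, so LutW is active.
No repressor is bound and LutW is active, so *fenK* is transcribed.
→ *fenK* is ON.
Palatinose is absent, so DovC is inactive.
Itaconate is present, so MibT is inactive.
Required activator DovC is absent, so *purW* is not transcribed.
→ *purW* is OFF.
Xylulose is absent, so FenY is inactive.
Co²⁺ is absent, so UlmC is active.
Required activator FenY is absent, so *fenD* is not transcribed.
→ *fenD* is OFF.
2 of the 5 genes are transcribed.

2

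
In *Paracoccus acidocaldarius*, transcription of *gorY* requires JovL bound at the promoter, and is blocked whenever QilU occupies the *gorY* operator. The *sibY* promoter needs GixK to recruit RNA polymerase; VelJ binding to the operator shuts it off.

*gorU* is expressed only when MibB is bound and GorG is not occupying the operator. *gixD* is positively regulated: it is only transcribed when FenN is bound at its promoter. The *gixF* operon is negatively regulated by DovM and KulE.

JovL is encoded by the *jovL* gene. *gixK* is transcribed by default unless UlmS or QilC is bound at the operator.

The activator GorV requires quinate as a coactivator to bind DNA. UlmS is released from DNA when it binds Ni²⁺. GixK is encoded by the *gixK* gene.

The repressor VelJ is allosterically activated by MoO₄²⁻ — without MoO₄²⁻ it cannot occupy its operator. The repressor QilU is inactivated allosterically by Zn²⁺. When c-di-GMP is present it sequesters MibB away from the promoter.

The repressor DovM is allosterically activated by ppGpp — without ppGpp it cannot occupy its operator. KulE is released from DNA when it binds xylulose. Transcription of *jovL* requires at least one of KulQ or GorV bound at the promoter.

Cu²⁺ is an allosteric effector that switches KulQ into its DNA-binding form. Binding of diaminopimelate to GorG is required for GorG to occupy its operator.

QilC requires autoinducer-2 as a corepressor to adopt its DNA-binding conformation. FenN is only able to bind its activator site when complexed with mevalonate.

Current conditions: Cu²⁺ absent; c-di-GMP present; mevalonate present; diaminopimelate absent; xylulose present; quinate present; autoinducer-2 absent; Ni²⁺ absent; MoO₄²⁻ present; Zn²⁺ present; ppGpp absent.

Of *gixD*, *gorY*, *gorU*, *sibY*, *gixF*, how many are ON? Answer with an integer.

3

Mevalonate is present, so FenN is active.
No repressor is bound and FenN is active, so *gixD* is transcribed.
→ *gixD* is ON.
Cu²⁺ is absent, so KulQ is inactive.
Quinate is present, so GorV is active.
Activator GorV is present, so *jovL* is transcribed.
So JovL is produced and active.
Zn²⁺ is present, so QilU is inactive.
No repressor is bound and JovL is active, so *gorY* is transcribed.
→ *gorY* is ON.
c-di-GMP is present, so MibB is inactive.
Diaminopimelate is absent, so GorG is inactive.
Required activator MibB is absent, so *gorU* is not transcribed.
→ *gorU* is OFF.
MoO₄²⁻ is present, so VelJ is active.
Ni²⁺ is absent, so UlmS is active.
Autoinducer-2 is absent, so QilC is inactive.
With repressor UlmS bound, *gixK* is not transcribed.
So GixK is not produced.
With repressor VelJ bound, *sibY* is not transcribed.
→ *sibY* is OFF.
ppGpp is absent, so DovM is inactive.
Xylulose is present, so KulE is inactive.
With no repressor bound, *gixF* is transcribed.
→ *gixF* is ON.
3 of the 5 genes are transcribed.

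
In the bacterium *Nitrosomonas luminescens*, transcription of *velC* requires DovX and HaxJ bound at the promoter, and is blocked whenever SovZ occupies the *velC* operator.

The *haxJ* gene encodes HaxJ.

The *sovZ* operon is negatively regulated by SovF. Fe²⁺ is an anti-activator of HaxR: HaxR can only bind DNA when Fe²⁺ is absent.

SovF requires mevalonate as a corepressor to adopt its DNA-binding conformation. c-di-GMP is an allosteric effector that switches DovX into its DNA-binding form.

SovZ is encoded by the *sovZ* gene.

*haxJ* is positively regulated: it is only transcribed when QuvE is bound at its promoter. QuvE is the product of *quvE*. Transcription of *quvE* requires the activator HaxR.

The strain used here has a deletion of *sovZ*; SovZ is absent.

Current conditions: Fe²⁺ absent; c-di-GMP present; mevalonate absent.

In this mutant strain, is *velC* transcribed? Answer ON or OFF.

c-di-GMP is present, so DovX is active.
SovZ is non-functional in this strain, so it has no effect.
Fe²⁺ is absent, so HaxR is active.
No repressor is bound and HaxR is active, so *quvE* is transcribed.
So QuvE is produced and active.
No repressor is bound and QuvE is active, so *haxJ* is transcribed.
So HaxJ is produced and active.
No repressor is bound and DovX and HaxJ are active, so *velC* is transcribed.

ON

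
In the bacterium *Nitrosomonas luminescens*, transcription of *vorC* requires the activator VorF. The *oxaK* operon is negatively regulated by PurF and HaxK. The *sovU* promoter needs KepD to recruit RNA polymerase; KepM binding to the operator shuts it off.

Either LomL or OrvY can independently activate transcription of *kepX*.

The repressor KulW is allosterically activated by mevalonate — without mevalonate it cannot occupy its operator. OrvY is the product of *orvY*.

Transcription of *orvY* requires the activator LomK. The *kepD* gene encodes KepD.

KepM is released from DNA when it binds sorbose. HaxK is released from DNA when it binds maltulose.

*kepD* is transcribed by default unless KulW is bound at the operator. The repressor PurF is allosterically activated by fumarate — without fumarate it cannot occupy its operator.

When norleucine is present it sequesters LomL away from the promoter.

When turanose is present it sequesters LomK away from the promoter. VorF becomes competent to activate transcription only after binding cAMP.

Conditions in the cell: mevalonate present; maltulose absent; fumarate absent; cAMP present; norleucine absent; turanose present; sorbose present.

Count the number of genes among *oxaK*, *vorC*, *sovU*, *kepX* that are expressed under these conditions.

2

Fumarate is absent, so PurF is inactive.
Maltulose is absent, so HaxK is active.
With repressor HaxK bound, *oxaK* is not transcribed.
→ *oxaK* is OFF.
cAMP is present, so VorF is active.
No repressor is bound and VorF is active, so *vorC* is transcribed.
→ *vorC* is ON.
Sorbose is present, so KepM is inactive.
Mevalonate is present, so KulW is active.
With repressor KulW bound, *kepD* is not transcribed.
So KepD is not produced.
Required activator KepD is absent, so *sovU* is not transcribed.
→ *sovU* is OFF.
Norleucine is absent, so LomL is active.
Turanose is present, so LomK is inactive.
Required activator LomK is absent, so *orvY* is not transcribed.
So OrvY is not produced.
Activator LomL is present, so *kepX* is transcribed.
→ *kepX* is ON.
2 of the 4 genes are transcribed.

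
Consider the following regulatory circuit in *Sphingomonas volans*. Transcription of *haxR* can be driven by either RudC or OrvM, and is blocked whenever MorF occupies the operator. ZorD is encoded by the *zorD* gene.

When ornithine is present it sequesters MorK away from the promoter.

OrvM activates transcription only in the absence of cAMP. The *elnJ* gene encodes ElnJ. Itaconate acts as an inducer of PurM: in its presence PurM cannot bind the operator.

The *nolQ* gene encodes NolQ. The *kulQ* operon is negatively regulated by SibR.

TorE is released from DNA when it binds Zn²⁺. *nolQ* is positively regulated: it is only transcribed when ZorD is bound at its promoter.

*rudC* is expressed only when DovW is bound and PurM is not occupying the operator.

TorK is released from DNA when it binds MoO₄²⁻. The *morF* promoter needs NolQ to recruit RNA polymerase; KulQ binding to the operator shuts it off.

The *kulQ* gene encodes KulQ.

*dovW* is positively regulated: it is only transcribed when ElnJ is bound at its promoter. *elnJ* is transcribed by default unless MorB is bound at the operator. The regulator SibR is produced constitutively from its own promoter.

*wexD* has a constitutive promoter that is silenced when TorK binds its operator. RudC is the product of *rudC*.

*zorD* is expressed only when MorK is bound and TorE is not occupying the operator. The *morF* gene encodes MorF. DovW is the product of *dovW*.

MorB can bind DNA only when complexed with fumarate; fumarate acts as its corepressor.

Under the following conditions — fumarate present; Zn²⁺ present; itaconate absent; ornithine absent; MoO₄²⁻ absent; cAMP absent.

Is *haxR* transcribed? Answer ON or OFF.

OFF

Itaconate is absent, so PurM is active.
Fumarate is present, so MorB is active.
With repressor MorB bound, *elnJ* is not transcribed.
So ElnJ is not produced.
Required activator ElnJ is absent, so *dovW* is not transcribed.
So DovW is not produced.
With repressor PurM bound, *rudC* is not transcribed.
So RudC is not produced.
cAMP is absent, so OrvM is active.
SibR is produced constitutively and is active.
With repressor SibR bound, *kulQ* is not transcribed.
So KulQ is not produced.
Zn²⁺ is present, so TorE is inactive.
Ornithine is absent, so MorK is active.
No repressor is bound and MorK is active, so *zorD* is transcribed.
So ZorD is produced and active.
No repressor is bound and ZorD is active, so *nolQ* is transcribed.
So NolQ is produced and active.
No repressor is bound and NolQ is active, so *morF* is transcribed.
So MorF is produced and active.
With repressor MorF bound, *haxR* is not transcribed.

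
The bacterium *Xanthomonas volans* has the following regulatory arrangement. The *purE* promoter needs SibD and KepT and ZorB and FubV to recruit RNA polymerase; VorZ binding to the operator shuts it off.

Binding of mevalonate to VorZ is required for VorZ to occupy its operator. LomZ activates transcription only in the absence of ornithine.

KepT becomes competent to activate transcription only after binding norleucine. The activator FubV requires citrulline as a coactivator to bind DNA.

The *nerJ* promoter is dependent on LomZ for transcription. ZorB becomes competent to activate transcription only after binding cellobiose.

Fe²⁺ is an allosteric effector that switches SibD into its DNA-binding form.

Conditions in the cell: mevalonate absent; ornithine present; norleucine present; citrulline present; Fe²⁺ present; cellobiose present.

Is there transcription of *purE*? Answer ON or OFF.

Fe²⁺ is present, so SibD is active.
Norleucine is present, so KepT is active.
Mevalonate is absent, so VorZ is inactive.
Cellobiose is present, so ZorB is active.
Citrulline is present, so FubV is active.
No repressor is bound and SibD and KepT and ZorB and FubV are active, so *purE* is transcribed.

ON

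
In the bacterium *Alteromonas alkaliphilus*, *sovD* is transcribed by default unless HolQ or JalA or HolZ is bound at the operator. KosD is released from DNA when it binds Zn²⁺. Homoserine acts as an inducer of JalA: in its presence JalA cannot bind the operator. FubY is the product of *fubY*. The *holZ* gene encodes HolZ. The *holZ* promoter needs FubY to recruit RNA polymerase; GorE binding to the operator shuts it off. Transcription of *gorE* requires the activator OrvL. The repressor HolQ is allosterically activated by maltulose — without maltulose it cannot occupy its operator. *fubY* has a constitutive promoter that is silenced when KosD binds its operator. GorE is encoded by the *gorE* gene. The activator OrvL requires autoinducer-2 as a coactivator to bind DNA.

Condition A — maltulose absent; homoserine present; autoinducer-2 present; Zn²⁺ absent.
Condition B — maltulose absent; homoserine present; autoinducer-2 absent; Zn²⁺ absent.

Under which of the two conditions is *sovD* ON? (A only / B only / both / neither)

Condition A:
Maltulose is absent, so HolQ is inactive.
Homoserine is present, so JalA is inactive.
Autoinducer-2 is present, so OrvL is active.
No repressor is bound and OrvL is active, so *gorE* is transcribed.
So GorE is produced and active.
Zn²⁺ is absent, so KosD is active.
With repressor KosD bound, *fubY* is not transcribed.
So FubY is not produced.
With repressor GorE bound, *holZ* is not transcribed.
So HolZ is not produced.
With no repressor bound, *sovD* is transcribed.
→ *sovD* is ON in A.
Condition B:
Maltulose is absent, so HolQ is inactive.
Homoserine is present, so JalA is inactive.
Autoinducer-2 is absent, so OrvL is inactive.
Required activator OrvL is absent, so *gorE* is not transcribed.
So GorE is not produced.
Zn²⁺ is absent, so KosD is active.
With repressor KosD bound, *fubY* is not transcribed.
So FubY is not produced.
Required activator FubY is absent, so *holZ* is not transcribed.
So HolZ is not produced.
With no repressor bound, *sovD* is transcribed.
→ *sovD* is ON in B.

both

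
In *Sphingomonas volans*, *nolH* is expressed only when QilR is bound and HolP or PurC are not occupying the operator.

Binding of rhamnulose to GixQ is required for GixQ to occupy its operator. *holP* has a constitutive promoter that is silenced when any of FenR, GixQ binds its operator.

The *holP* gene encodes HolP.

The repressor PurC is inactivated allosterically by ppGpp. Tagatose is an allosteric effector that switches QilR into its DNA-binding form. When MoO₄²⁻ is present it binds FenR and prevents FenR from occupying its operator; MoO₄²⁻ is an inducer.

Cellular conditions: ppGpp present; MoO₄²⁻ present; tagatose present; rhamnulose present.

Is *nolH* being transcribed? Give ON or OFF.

Tagatose is present, so QilR is active.
MoO₄²⁻ is present, so FenR is inactive.
Rhamnulose is present, so GixQ is active.
With repressor GixQ bound, *holP* is not transcribed.
So HolP is not produced.
ppGpp is present, so PurC is inactive.
No repressor is bound and QilR is active, so *nolH* is transcribed.

ON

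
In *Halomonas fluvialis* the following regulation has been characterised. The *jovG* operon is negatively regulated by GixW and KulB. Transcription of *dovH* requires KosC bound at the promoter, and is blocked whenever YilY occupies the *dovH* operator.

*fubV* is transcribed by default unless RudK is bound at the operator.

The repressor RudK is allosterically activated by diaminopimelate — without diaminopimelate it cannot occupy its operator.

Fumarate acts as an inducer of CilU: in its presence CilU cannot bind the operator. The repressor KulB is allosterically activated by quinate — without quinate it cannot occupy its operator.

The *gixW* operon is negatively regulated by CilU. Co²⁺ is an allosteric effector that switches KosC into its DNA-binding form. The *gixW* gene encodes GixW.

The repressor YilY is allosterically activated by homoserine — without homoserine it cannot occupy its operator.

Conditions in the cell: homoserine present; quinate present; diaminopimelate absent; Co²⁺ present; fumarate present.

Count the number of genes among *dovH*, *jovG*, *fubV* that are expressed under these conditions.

1

Homoserine is present, so YilY is active.
Co²⁺ is present, so KosC is active.
With repressor YilY bound, *dovH* is not transcribed.
→ *dovH* is OFF.
Fumarate is present, so CilU is inactive.
With no repressor bound, *gixW* is transcribed.
So GixW is produced and active.
Quinate is present, so KulB is active.
With repressor GixW bound, *jovG* is not transcribed.
→ *jovG* is OFF.
Diaminopimelate is absent, so RudK is inactive.
With no repressor bound, *fubV* is transcribed.
→ *fubV* is ON.
1 of the 3 genes is transcribed.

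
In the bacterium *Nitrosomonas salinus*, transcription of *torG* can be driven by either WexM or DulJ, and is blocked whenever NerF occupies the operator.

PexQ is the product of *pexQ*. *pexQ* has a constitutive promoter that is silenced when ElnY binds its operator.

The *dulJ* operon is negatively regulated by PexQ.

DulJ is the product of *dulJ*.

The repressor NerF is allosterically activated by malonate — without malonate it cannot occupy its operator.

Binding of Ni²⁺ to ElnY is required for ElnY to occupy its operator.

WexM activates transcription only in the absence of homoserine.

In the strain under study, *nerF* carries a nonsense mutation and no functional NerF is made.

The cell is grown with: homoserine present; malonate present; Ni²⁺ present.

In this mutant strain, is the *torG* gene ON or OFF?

NerF is non-functional in this strain, so it has no effect.
Homoserine is present, so WexM is inactive.
Ni²⁺ is present, so ElnY is active.
With repressor ElnY bound, *pexQ* is not transcribed.
So PexQ is not produced.
With no repressor bound, *dulJ* is transcribed.
So DulJ is produced and active.
Activator DulJ is present, so *torG* is transcribed.

ON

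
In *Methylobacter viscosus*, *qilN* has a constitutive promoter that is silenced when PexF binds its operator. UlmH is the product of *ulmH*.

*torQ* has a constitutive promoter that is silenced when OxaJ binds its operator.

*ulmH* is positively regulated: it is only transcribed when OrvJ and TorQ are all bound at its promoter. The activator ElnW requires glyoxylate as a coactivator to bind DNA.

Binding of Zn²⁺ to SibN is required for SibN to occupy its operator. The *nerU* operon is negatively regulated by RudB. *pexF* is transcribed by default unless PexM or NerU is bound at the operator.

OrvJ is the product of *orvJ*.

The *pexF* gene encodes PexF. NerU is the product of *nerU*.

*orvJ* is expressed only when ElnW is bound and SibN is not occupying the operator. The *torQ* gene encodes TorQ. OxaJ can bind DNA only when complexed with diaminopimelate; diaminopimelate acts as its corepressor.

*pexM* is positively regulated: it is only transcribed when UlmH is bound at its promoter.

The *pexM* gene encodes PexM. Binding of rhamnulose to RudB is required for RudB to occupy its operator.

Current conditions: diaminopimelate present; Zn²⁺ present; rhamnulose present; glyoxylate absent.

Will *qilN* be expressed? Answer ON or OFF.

Zn²⁺ is present, so SibN is active.
Glyoxylate is absent, so ElnW is inactive.
With repressor SibN bound, *orvJ* is not transcribed.
So OrvJ is not produced.
Diaminopimelate is present, so OxaJ is active.
With repressor OxaJ bound, *torQ* is not transcribed.
So TorQ is not produced.
Required activator OrvJ is absent, so *ulmH* is not transcribed.
So UlmH is not produced.
Required activator UlmH is absent, so *pexM* is not transcribed.
So PexM is not produced.
Rhamnulose is present, so RudB is active.
With repressor RudB bound, *nerU* is not transcribed.
So NerU is not produced.
With no repressor bound, *pexF* is transcribed.
So PexF is produced and active.
With repressor PexF bound, *qilN* is not transcribed.

OFF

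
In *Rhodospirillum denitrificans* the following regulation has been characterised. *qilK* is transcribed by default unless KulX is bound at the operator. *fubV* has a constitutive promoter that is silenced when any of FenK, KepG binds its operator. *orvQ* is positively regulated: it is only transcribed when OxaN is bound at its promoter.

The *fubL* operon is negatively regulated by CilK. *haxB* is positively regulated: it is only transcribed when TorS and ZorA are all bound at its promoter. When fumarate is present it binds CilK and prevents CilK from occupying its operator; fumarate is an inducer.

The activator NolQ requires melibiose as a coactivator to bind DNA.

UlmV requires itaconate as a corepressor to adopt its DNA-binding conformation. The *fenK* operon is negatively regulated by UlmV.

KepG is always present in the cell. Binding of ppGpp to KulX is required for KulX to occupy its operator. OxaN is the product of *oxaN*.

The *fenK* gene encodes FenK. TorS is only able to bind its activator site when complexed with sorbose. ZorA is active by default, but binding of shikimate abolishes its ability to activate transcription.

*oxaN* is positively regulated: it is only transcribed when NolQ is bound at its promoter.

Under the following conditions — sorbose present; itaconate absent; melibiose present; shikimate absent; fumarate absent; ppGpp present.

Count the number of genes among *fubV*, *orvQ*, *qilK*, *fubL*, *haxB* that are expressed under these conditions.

2

Itaconate is absent, so UlmV is inactive.
With no repressor bound, *fenK* is transcribed.
So FenK is produced and active.
KepG is produced constitutively and is active.
With repressor FenK bound, *fubV* is not transcribed.
→ *fubV* is OFF.
Melibiose is present, so NolQ is active.
No repressor is bound and NolQ is active, so *oxaN* is transcribed.
So OxaN is produced and active.
No repressor is bound and OxaN is active, so *orvQ* is transcribed.
→ *orvQ* is ON.
ppGpp is present, so KulX is active.
With repressor KulX bound, *qilK* is not transcribed.
→ *qilK* is OFF.
Fumarate is absent, so CilK is active.
With repressor CilK bound, *fubL* is not transcribed.
→ *fubL* is OFF.
Sorbose is present, so TorS is active.
Shikimate is absent, so ZorA is active.
No repressor is bound and TorS and ZorA are active, so *haxB* is transcribed.
→ *haxB* is ON.
2 of the 5 genes are transcribed.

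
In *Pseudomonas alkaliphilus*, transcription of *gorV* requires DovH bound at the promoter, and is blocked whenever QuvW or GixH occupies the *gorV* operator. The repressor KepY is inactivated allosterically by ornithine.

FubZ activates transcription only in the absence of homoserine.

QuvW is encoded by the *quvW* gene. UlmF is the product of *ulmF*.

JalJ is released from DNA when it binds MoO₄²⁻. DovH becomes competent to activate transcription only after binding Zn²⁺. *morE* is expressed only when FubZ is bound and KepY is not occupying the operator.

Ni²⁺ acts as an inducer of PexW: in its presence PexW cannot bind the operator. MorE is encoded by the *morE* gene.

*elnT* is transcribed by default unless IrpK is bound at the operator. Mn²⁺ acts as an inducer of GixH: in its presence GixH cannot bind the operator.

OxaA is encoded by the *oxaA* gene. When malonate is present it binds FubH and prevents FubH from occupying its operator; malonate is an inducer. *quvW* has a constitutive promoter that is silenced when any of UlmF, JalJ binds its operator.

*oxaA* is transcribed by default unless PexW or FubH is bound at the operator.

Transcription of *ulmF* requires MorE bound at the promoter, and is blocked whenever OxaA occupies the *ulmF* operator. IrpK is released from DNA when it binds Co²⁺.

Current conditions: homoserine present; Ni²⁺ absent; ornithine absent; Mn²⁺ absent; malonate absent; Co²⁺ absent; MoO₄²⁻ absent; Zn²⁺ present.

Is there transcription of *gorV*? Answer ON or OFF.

Ni²⁺ is absent, so PexW is active.
Malonate is absent, so FubH is active.
With repressor PexW bound, *oxaA* is not transcribed.
So OxaA is not produced.
Ornithine is absent, so KepY is active.
Homoserine is present, so FubZ is inactive.
With repressor KepY bound, *morE* is not transcribed.
So MorE is not produced.
Required activator MorE is absent, so *ulmF* is not transcribed.
So UlmF is not produced.
MoO₄²⁻ is absent, so JalJ is active.
With repressor JalJ bound, *quvW* is not transcribed.
So QuvW is not produced.
Mn²⁺ is absent, so GixH is active.
Zn²⁺ is present, so DovH is active.
With repressor GixH bound, *gorV* is not transcribed.

OFF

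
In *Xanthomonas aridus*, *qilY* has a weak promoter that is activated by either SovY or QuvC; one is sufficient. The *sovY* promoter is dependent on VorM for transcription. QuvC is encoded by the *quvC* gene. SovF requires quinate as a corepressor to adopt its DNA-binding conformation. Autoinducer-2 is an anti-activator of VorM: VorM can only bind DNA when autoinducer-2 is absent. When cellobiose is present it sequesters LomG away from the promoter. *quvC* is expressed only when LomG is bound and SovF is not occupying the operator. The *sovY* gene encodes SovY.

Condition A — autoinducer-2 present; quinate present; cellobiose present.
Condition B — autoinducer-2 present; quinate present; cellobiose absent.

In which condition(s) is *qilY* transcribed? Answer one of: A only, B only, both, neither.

neither

Condition A:
Autoinducer-2 is present, so VorM is inactive.
Required activator VorM is absent, so *sovY* is not transcribed.
So SovY is not produced.
Quinate is present, so SovF is active.
Cellobiose is present, so LomG is inactive.
With repressor SovF bound, *quvC* is not transcribed.
So QuvC is not produced.
No activator is available at the *qilY* promoter, so *qilY* is not transcribed.
→ *qilY* is OFF in A.
Condition B:
Autoinducer-2 is present, so VorM is inactive.
Required activator VorM is absent, so *sovY* is not transcribed.
So SovY is not produced.
Quinate is present, so SovF is active.
Cellobiose is absent, so LomG is active.
With repressor SovF bound, *quvC* is not transcribed.
So QuvC is not produced.
No activator is available at the *qilY* promoter, so *qilY* is not transcribed.
→ *qilY* is OFF in B.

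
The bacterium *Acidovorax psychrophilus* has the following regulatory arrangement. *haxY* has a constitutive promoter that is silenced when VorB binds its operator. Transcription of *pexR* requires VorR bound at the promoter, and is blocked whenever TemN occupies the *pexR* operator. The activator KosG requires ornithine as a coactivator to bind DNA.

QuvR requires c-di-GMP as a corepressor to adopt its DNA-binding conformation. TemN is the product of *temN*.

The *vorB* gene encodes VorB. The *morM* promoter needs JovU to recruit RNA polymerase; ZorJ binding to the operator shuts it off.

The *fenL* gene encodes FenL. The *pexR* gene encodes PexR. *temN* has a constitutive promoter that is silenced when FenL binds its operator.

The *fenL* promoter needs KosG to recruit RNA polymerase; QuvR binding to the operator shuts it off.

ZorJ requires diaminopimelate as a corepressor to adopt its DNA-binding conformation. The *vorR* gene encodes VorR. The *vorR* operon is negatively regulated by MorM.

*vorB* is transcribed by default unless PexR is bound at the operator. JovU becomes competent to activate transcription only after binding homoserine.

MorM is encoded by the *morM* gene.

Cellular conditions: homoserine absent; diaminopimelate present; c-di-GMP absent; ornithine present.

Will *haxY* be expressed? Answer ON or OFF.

ON

Homoserine is absent, so JovU is inactive.
Diaminopimelate is present, so ZorJ is active.
With repressor ZorJ bound, *morM* is not transcribed.
So MorM is not produced.
With no repressor bound, *vorR* is transcribed.
So VorR is produced and active.
c-di-GMP is absent, so QuvR is inactive.
Ornithine is present, so KosG is active.
No repressor is bound and KosG is active, so *fenL* is transcribed.
So FenL is produced and active.
With repressor FenL bound, *temN* is not transcribed.
So TemN is not produced.
No repressor is bound and VorR is active, so *pexR* is transcribed.
So PexR is produced and active.
With repressor PexR bound, *vorB* is not transcribed.
So VorB is not produced.
With no repressor bound, *haxY* is transcribed.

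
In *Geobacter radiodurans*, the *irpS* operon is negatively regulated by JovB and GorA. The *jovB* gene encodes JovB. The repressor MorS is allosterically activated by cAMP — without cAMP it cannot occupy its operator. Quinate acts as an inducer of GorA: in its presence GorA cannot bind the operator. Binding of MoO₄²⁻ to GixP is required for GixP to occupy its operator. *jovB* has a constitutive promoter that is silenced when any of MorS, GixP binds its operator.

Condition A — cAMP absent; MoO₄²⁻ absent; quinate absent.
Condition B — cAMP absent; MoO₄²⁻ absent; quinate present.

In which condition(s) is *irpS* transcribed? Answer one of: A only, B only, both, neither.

neither

Condition A:
cAMP is absent, so MorS is inactive.
MoO₄²⁻ is absent, so GixP is inactive.
With no repressor bound, *jovB* is transcribed.
So JovB is produced and active.
Quinate is absent, so GorA is active.
With repressor JovB bound, *irpS* is not transcribed.
→ *irpS* is OFF in A.
Condition B:
cAMP is absent, so MorS is inactive.
MoO₄²⁻ is absent, so GixP is inactive.
With no repressor bound, *jovB* is transcribed.
So JovB is produced and active.
Quinate is present, so GorA is inactive.
With repressor JovB bound, *irpS* is not transcribed.
→ *irpS* is OFF in B.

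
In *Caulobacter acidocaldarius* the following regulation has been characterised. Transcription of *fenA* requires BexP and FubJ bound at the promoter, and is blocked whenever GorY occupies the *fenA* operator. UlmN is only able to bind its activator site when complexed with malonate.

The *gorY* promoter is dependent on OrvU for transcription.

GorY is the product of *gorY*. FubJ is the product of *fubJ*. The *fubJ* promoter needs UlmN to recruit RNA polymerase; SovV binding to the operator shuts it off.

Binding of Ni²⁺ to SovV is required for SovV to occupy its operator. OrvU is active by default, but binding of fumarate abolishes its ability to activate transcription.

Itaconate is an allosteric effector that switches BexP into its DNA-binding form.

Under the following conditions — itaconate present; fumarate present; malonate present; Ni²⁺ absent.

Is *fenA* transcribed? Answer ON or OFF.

ON

Itaconate is present, so BexP is active.
Ni²⁺ is absent, so SovV is inactive.
Malonate is present, so UlmN is active.
No repressor is bound and UlmN is active, so *fubJ* is transcribed.
So FubJ is produced and active.
Fumarate is present, so OrvU is inactive.
Required activator OrvU is absent, so *gorY* is not transcribed.
So GorY is not produced.
No repressor is bound and BexP and FubJ are active, so *fenA* is transcribed.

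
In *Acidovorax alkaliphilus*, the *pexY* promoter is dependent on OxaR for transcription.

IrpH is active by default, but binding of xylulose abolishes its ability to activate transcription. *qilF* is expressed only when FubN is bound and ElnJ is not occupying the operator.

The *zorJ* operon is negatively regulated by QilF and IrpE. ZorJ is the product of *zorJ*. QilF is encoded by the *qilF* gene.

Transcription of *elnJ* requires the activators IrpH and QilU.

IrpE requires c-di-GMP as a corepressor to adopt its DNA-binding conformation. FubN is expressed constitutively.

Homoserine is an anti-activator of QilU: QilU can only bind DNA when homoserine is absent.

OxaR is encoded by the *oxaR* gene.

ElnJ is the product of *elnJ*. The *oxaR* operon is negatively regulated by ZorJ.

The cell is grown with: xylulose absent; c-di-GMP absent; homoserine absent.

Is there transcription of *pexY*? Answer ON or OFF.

Xylulose is absent, so IrpH is active.
Homoserine is absent, so QilU is active.
No repressor is bound and IrpH and QilU are active, so *elnJ* is transcribed.
So ElnJ is produced and active.
FubN is produced constitutively and is active.
With repressor ElnJ bound, *qilF* is not transcribed.
So QilF is not produced.
c-di-GMP is absent, so IrpE is inactive.
With no repressor bound, *zorJ* is transcribed.
So ZorJ is produced and active.
With repressor ZorJ bound, *oxaR* is not transcribed.
So OxaR is not produced.
Required activator OxaR is absent, so *pexY* is not transcribed.

OFF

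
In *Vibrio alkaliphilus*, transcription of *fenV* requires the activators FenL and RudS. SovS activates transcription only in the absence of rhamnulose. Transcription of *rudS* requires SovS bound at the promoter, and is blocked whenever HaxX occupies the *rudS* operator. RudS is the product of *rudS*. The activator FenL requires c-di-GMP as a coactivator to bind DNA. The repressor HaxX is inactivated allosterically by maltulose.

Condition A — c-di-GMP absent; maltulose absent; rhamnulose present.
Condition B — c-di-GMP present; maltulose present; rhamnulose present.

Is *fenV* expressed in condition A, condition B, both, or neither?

neither

Condition A:
c-di-GMP is absent, so FenL is inactive.
Maltulose is absent, so HaxX is active.
Rhamnulose is present, so SovS is inactive.
With repressor HaxX bound, *rudS* is not transcribed.
So RudS is not produced.
Required activator FenL is absent, so *fenV* is not transcribed.
→ *fenV* is OFF in A.
Condition B:
c-di-GMP is present, so FenL is active.
Maltulose is present, so HaxX is inactive.
Rhamnulose is present, so SovS is inactive.
Required activator SovS is absent, so *rudS* is not transcribed.
So RudS is not produced.
Required activator RudS is absent, so *fenV* is not transcribed.
→ *fenV* is OFF in B.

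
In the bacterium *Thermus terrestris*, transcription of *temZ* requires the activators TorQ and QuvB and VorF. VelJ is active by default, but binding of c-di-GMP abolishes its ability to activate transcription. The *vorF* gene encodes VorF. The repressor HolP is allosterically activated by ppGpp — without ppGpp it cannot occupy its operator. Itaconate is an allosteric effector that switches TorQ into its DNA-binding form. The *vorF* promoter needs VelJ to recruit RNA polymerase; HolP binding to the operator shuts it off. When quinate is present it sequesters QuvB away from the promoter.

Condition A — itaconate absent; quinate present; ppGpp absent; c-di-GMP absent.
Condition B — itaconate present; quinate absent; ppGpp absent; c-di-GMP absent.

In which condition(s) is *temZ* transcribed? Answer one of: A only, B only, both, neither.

Condition A:
Itaconate is absent, so TorQ is inactive.
Quinate is present, so QuvB is inactive.
ppGpp is absent, so HolP is inactive.
c-di-GMP is absent, so VelJ is active.
No repressor is bound and VelJ is active, so *vorF* is transcribed.
So VorF is produced and active.
Required activator TorQ is absent, so *temZ* is not transcribed.
→ *temZ* is OFF in A.
Condition B:
Itaconate is present, so TorQ is active.
Quinate is absent, so QuvB is active.
ppGpp is absent, so HolP is inactive.
c-di-GMP is absent, so VelJ is active.
No repressor is bound and VelJ is active, so *vorF* is transcribed.
So VorF is produced and active.
No repressor is bound and TorQ and QuvB and VorF are active, so *temZ* is transcribed.
→ *temZ* is ON in B.

B only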